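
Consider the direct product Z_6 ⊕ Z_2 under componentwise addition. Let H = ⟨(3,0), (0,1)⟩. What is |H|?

4

|⟨(3,0)⟩| = 2 and |⟨(0,1)⟩| = 2, so |H| is a multiple of lcm(2, 2) = 2 and divides |G| = 12.
Closing under the operation: H = {(0,0), (0,1), (3,0), (3,1)}, so |H| = 4.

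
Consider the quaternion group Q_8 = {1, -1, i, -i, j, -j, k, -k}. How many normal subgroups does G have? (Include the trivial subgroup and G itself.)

G has 6 subgroups. Checking conjugation-invariance by order — order 1: 1/1 normal; order 2: 1/1 normal; order 4: 3/3 normal; order 8: 1/1 normal.
Total normal subgroups: 6.

6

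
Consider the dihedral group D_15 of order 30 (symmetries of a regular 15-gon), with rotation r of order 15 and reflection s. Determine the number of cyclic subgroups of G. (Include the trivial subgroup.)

19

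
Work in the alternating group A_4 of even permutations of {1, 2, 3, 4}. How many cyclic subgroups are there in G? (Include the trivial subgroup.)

8

Each element a generates a cyclic subgroup ⟨a⟩; distinct elements may generate the same one (a cyclic group of order d has φ(d) generators).
Cyclic subgroups by order — order 1: 1; order 2: 3; order 3: 4.
Total: 8.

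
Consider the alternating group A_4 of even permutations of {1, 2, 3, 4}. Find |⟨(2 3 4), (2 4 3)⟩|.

3

|⟨(2 3 4)⟩| = 3 and |⟨(2 4 3)⟩| = 3, so |H| is a multiple of lcm(3, 3) = 3 and divides |G| = 12.
Closing under the operation: H = {e, (2 3 4), (2 4 3)}, so |H| = 3.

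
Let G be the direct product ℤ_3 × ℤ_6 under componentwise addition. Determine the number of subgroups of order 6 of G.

4

|G| = 18 and 6 | 18, so subgroups of order 6 are possible by Lagrange.
The subgroups of order 6 are: {(0,0), (0,1), (0,2), (0,3), (0,4), (0,5)}; {(0,0), (0,3), (1,0), (1,3), (2,0), (2,3)}; {(0,0), (0,3), (1,1), (1,4), (2,2), (2,5)}; {(0,0), (0,3), (1,2), (1,5), (2,1), (2,4)}.
So G has 4 subgroups of order 6.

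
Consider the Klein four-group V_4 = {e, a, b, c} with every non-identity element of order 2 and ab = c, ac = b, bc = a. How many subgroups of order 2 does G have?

|G| = 4 and 2 | 4, so subgroups of order 2 are possible by Lagrange.
The subgroups of order 2 are: {e, a}; {e, b}; {e, c}.
So G has 3 subgroups of order 2.

3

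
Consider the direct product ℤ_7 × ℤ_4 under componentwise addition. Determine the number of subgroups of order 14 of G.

1

|G| = 28 and 14 | 28, so subgroups of order 14 are possible by Lagrange.
The subgroups of order 14 are: {(0,0), (0,2), (1,0), (1,2), (2,0), (2,2), (3,0), (3,2), (4,0), (4,2), (5,0), (5,2), (6,0), (6,2)}.
So G has 1 subgroup of order 14.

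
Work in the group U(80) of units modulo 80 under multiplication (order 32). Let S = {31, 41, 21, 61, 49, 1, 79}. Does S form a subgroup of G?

|S| = 7 does not divide |G| = 32, so by Lagrange S is not a subgroup.

No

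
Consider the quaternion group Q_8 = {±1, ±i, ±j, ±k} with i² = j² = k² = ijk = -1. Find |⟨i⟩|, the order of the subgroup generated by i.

4

Computing powers of i: the smallest k with (i)^k = e is k = 4.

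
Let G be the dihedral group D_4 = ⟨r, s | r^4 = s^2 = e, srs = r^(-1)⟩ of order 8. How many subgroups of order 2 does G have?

5

|G| = 8 and 2 | 8, so subgroups of order 2 are possible by Lagrange.
The subgroups of order 2 are: {e, r^2}; {e, r^2s}; {e, r^3s}; {e, rs}; … (5 in all).
So G has 5 subgroups of order 2.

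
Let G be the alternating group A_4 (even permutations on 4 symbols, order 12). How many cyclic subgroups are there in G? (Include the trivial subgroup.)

8

A cyclic subgroup of order d is generated by each of its φ(d) elements of order d, so the cyclic subgroups of order d number (#elements of order d)/φ(d).
Cyclic subgroups by order — order 1: 1; order 2: 3; order 3: 4.
Total: 8.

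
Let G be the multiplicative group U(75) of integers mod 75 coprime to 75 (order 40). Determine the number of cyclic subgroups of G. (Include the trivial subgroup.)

12

Group the elements of G by the cyclic subgroup they generate; each cyclic subgroup of order d accounts for φ(d) elements.
Cyclic subgroups by order — order 1: 1; order 2: 3; order 4: 2; order 5: 1; order 10: 3; order 20: 2.
Total: 12.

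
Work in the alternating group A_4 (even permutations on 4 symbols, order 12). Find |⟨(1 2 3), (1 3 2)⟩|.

|⟨(1 2 3)⟩| = 3 and |⟨(1 3 2)⟩| = 3, so |H| is a multiple of lcm(3, 3) = 3 and divides |G| = 12.
Closing under the operation: H = {e, (1 2 3), (1 3 2)}, so |H| = 3.

3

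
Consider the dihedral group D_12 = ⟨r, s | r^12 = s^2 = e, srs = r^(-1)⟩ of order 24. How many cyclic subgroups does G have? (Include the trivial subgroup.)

18

Group the elements of G by the cyclic subgroup they generate; each cyclic subgroup of order d accounts for φ(d) elements.
Cyclic subgroups by order — order 1: 1; order 2: 13; order 3: 1; order 4: 1; order 6: 1; order 12: 1.
Total: 18.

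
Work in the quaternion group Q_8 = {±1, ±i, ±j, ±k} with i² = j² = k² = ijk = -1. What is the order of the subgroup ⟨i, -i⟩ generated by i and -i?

4

|⟨i⟩| = 4 and |⟨-i⟩| = 4, so |H| is a multiple of lcm(4, 4) = 4 and divides |G| = 8.
Closing under the operation: H = {1, -1, i, -i}, so |H| = 4.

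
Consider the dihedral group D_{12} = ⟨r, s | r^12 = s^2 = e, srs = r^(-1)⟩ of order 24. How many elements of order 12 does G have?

The elements of order 12 are: r, r^5, r^7, r^11.
That's 4.

4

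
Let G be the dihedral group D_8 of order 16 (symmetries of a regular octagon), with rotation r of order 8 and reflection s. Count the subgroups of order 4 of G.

|G| = 16 and 4 | 16, so subgroups of order 4 are possible by Lagrange.
The subgroups of order 4 are: {e, r^2, r^4, r^6}; {e, r^4, r^2s, r^6s}; {e, r^4, r^3s, r^7s}; {e, r^4, s, r^4s}; … (5 in all).
So G has 5 subgroups of order 4.

5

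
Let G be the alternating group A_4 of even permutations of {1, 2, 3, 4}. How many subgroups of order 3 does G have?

4

|G| = 12 and 3 | 12, so subgroups of order 3 are possible by Lagrange.
The subgroups of order 3 are: {e, (1 2 3), (1 3 2)}; {e, (1 2 4), (1 4 2)}; {e, (1 3 4), (1 4 3)}; {e, (2 3 4), (2 4 3)}.
So G has 4 subgroups of order 3.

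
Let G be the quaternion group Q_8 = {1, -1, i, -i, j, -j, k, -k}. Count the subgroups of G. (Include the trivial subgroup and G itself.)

6

|G| = 8, so by Lagrange every subgroup order divides 8. Divisors: 1, 2, 4, 8.
Subgroups by order — order 1: 1; order 2: 1; order 4: 3; order 8: 1.
Total: 1 + 1 + 3 + 1 = 6.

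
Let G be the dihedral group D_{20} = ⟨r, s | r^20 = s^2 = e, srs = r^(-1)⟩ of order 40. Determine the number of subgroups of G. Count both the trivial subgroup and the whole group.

48

|G| = 40, so by Lagrange every subgroup order divides 40. Divisors: 1, 2, 4, 5, 8, 10, 20, 40.
Subgroups by order — order 1: 1; order 2: 21; order 4: 11; order 5: 1; order 8: 5; order 10: 5; order 20: 3; order 40: 1.
Total: 1 + 21 + 11 + 1 + 5 + 5 + 3 + 1 = 48.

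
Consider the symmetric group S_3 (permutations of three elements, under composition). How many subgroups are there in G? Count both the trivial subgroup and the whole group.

6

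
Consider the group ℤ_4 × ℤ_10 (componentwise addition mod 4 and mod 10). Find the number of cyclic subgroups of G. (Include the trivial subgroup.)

A cyclic subgroup of order d is generated by each of its φ(d) elements of order d, so the cyclic subgroups of order d number (#elements of order d)/φ(d).
Cyclic subgroups by order — order 1: 1; order 2: 3; order 4: 2; order 5: 1; order 10: 3; order 20: 2.
Total: 12.

12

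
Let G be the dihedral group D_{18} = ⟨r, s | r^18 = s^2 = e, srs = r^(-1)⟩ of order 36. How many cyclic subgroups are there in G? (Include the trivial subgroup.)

24

Group the elements of G by the cyclic subgroup they generate; each cyclic subgroup of order d accounts for φ(d) elements.
Cyclic subgroups by order — order 1: 1; order 2: 19; order 3: 1; order 6: 1; order 9: 1; order 18: 1.
Total: 24.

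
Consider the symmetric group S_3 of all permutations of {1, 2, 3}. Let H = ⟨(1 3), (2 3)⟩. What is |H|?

6

|⟨(1 3)⟩| = 2 and |⟨(2 3)⟩| = 2, so |H| is a multiple of lcm(2, 2) = 2 and divides |G| = 6.
Closing {(1 3), (2 3)} under the group operation gives all of G, so |H| = 6.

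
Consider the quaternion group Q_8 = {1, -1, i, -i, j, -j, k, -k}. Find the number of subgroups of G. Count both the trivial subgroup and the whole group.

|G| = 8, so by Lagrange every subgroup order divides 8. Divisors: 1, 2, 4, 8.
Subgroups by order — order 1: 1; order 2: 1; order 4: 3; order 8: 1.
Total: 1 + 1 + 3 + 1 = 6.

6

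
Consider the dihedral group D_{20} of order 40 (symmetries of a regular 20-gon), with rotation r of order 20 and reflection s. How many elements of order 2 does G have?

Enumerating element orders in G gives 21 elements of order 2.

21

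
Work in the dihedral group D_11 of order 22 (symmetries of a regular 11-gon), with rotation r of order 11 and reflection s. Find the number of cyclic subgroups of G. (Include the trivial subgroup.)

A cyclic subgroup of order d is generated by each of its φ(d) elements of order d, so the cyclic subgroups of order d number (#elements of order d)/φ(d).
Cyclic subgroups by order — order 1: 1; order 2: 11; order 11: 1.
Total: 13.

13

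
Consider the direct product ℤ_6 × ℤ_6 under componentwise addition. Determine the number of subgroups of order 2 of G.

|G| = 36 and 2 | 36, so subgroups of order 2 are possible by Lagrange.
The subgroups of order 2 are: {(0,0), (0,3)}; {(0,0), (3,0)}; {(0,0), (3,3)}.
So G has 3 subgroups of order 2.

3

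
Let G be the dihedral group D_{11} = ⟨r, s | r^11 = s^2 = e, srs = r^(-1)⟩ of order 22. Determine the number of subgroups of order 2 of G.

|G| = 22 and 2 | 22, so subgroups of order 2 are possible by Lagrange.
The subgroups of order 2 are: {e, r^10s}; {e, r^2s}; {e, r^3s}; {e, r^4s}; … (11 in all).
So G has 11 subgroups of order 2.

11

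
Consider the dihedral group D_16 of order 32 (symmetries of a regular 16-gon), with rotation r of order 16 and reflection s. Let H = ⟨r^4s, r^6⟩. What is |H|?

16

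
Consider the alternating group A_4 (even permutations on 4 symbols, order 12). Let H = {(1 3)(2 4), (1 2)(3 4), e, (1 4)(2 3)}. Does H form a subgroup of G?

Yes

|H| = 4 divides |G| = 12, consistent with Lagrange.
H contains the identity, every element's inverse is in H, and H is closed under ∘: it is a subgroup.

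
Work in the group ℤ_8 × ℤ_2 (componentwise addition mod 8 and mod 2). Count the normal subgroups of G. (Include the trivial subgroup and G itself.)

11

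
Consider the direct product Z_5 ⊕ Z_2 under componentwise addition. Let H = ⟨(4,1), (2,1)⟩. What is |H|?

|⟨(4,1)⟩| = 10 and |⟨(2,1)⟩| = 10, so |H| is a multiple of lcm(10, 10) = 10 and divides |G| = 10.
Closing {(4,1), (2,1)} under the group operation gives all of G, so |H| = 10.

10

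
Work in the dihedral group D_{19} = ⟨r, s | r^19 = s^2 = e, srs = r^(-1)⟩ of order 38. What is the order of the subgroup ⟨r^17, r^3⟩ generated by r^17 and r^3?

|⟨r^17⟩| = 19 and |⟨r^3⟩| = 19, so |H| is a multiple of lcm(19, 19) = 19 and divides |G| = 38.
Closing under the operation: H = {e, r, r^2, r^3, r^4, r^5, r^6, r^7, r^8, r^9, r^10, r^11, r^12, r^13, r^14, r^15, r^16, r^17, r^18}, so |H| = 19.

19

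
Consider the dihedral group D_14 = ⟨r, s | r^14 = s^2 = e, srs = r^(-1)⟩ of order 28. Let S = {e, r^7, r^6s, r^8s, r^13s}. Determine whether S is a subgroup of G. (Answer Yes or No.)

No

|S| = 5 does not divide |G| = 28, so by Lagrange S is not a subgroup.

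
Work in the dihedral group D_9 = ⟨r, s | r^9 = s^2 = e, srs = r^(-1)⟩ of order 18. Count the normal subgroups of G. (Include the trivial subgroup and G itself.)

G has 16 subgroups. Checking conjugation-invariance by order — order 1: 1/1 normal; order 2: 0/9 normal; order 3: 1/1 normal; order 6: 0/3 normal; order 9: 1/1 normal; order 18: 1/1 normal.
Total normal subgroups: 4.

4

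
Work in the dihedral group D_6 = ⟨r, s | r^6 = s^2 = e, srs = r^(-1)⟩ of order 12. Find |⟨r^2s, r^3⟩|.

4

|⟨r^2s⟩| = 2 and |⟨r^3⟩| = 2, so |H| is a multiple of lcm(2, 2) = 2 and divides |G| = 12.
Closing under the operation: H = {e, r^3, r^2s, r^5s}, so |H| = 4.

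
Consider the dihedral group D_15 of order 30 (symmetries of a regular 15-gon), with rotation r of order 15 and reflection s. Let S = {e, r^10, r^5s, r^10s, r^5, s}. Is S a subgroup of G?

|S| = 6 divides |G| = 30, consistent with Lagrange.
S contains the identity, every element's inverse is in S, and S is closed under ·: it is a subgroup.

Yes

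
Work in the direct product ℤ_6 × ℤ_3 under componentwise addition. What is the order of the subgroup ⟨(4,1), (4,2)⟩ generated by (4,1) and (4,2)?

|⟨(4,1)⟩| = 3 and |⟨(4,2)⟩| = 3, so |H| is a multiple of lcm(3, 3) = 3 and divides |G| = 18.
Closing under the operation: H = {(0,0), (0,1), (0,2), (2,0), (2,1), (2,2), (4,0), (4,1), (4,2)}, so |H| = 9.

9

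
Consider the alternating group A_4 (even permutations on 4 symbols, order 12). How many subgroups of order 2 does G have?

3

|G| = 12 and 2 | 12, so subgroups of order 2 are possible by Lagrange.
The subgroups of order 2 are: {e, (1 2)(3 4)}; {e, (1 3)(2 4)}; {e, (1 4)(2 3)}.
So G has 3 subgroups of order 2.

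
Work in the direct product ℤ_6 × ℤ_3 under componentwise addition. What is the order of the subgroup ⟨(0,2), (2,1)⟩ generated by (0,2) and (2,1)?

9

|⟨(0,2)⟩| = 3 and |⟨(2,1)⟩| = 3, so |H| is a multiple of lcm(3, 3) = 3 and divides |G| = 18.
Closing under the operation: H = {(0,0), (0,1), (0,2), (2,0), (2,1), (2,2), (4,0), (4,1), (4,2)}, so |H| = 9.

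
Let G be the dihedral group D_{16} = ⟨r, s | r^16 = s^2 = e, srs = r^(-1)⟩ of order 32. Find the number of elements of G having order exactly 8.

4

The elements of order 8 are: r^2, r^6, r^10, r^14.
That's 4.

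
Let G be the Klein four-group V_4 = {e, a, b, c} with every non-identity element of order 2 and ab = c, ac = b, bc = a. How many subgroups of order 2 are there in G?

|G| = 4 and 2 | 4, so subgroups of order 2 are possible by Lagrange.
The subgroups of order 2 are: {e, a}; {e, b}; {e, c}.
So G has 3 subgroups of order 2.

3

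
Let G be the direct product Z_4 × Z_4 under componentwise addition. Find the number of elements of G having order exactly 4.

12

An element (a,b) has order lcm(ord(a), ord(b)); count pairs with lcm equal to 4.
Enumerating gives 12 such elements.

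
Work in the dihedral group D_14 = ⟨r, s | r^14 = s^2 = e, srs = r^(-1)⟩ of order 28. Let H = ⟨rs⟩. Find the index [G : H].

14

|⟨rs⟩| = 2 and |G| = 28.
By Lagrange, [G : H] = |G|/|H| = 28/2 = 14.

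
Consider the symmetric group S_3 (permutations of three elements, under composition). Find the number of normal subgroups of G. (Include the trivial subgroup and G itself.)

3

G has 6 subgroups. Checking conjugation-invariance by order — order 1: 1/1 normal; order 2: 0/3 normal; order 3: 1/1 normal; order 6: 1/1 normal.
Total normal subgroups: 3.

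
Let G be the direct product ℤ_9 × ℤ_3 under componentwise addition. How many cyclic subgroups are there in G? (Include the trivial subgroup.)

8

Each element a generates a cyclic subgroup ⟨a⟩; distinct elements may generate the same one (a cyclic group of order d has φ(d) generators).
Cyclic subgroups by order — order 1: 1; order 3: 4; order 9: 3.
Total: 8.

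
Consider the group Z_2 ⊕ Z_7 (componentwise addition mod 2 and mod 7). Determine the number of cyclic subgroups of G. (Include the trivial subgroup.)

Each element a generates a cyclic subgroup ⟨a⟩; distinct elements may generate the same one (a cyclic group of order d has φ(d) generators).
Cyclic subgroups by order — order 1: 1; order 2: 1; order 7: 1; order 14: 1.
Total: 4.

4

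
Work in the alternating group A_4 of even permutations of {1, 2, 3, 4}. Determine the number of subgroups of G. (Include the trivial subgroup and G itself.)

|G| = 12, so by Lagrange every subgroup order divides 12. Divisors: 1, 2, 3, 4, 6, 12.
Subgroups by order — order 1: 1; order 2: 3; order 3: 4; order 4: 1; order 6: 0; order 12: 1.
Total: 1 + 3 + 4 + 1 + 0 + 1 = 10.

10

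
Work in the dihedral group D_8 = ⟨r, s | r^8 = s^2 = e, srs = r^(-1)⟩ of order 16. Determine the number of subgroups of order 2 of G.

9

|G| = 16 and 2 | 16, so subgroups of order 2 are possible by Lagrange.
The subgroups of order 2 are: {e, r^2s}; {e, r^3s}; {e, r^4}; {e, r^4s}; … (9 in all).
So G has 9 subgroups of order 2.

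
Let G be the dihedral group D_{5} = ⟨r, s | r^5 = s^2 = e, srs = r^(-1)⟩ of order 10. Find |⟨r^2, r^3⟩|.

|⟨r^2⟩| = 5 and |⟨r^3⟩| = 5, so |H| is a multiple of lcm(5, 5) = 5 and divides |G| = 10.
Closing under the operation: H = {e, r, r^2, r^3, r^4}, so |H| = 5.

5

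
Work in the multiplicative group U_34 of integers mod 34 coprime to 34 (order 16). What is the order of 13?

4

Compute successive powers of 13 mod 34: 13, 33, 21, 1; 13^4 ≡ 1 (mod 34).
So |⟨13⟩| = 4.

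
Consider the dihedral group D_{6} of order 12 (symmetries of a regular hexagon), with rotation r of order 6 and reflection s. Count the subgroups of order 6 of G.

3

|G| = 12 and 6 | 12, so subgroups of order 6 are possible by Lagrange.
The subgroups of order 6 are: {e, r, r^2, r^3, r^4, r^5}; {e, r^2, r^4, s, r^2s, r^4s}; {e, r^2, r^4, rs, r^3s, r^5s}.
So G has 3 subgroups of order 6.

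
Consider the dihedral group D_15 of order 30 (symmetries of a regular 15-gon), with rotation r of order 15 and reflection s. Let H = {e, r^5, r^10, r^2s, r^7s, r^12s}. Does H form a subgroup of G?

|H| = 6 divides |G| = 30, consistent with Lagrange.
H contains the identity, every element's inverse is in H, and H is closed under ·: it is a subgroup.

Yes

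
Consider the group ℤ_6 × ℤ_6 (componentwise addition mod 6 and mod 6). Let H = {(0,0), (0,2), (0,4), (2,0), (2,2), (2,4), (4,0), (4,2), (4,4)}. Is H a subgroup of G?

|H| = 9 divides |G| = 36, consistent with Lagrange.
H contains the identity, every element's inverse is in H, and H is closed under +: it is a subgroup.

Yes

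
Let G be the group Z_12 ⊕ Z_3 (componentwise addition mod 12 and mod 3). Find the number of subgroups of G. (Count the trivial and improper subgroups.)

18

|G| = 36, so by Lagrange every subgroup order divides 36. Divisors: 1, 2, 3, 4, 6, 9, 12, 18, 36.
Subgroups by order — order 1: 1; order 2: 1; order 3: 4; order 4: 1; order 6: 4; order 9: 1; order 12: 4; order 18: 1; order 36: 1.
Total: 1 + 1 + 4 + 1 + 4 + 1 + 4 + 1 + 1 = 18.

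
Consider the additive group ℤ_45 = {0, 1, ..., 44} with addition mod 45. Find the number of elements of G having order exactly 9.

In a cyclic group of order 45, the number of elements of order d (for d | 45) is φ(d).
φ(9) = 6.

6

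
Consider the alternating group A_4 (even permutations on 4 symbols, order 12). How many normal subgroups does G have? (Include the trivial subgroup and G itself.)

G has 10 subgroups. Checking conjugation-invariance by order — order 1: 1/1 normal; order 2: 0/3 normal; order 3: 0/4 normal; order 4: 1/1 normal; order 12: 1/1 normal.
Total normal subgroups: 3.

3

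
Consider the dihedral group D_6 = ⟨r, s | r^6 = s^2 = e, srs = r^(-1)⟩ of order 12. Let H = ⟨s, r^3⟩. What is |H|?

|⟨s⟩| = 2 and |⟨r^3⟩| = 2, so |H| is a multiple of lcm(2, 2) = 2 and divides |G| = 12.
Closing under the operation: H = {e, r^3, s, r^3s}, so |H| = 4.

4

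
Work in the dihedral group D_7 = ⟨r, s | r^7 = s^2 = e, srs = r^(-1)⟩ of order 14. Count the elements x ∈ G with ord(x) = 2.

7

The elements of order 2 are: s, rs, r^2s, r^3s, r^4s, r^5s, r^6s.
That's 7.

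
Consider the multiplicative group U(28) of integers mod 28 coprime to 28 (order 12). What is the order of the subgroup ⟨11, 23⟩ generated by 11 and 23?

6

|⟨11⟩| = 6 and |⟨23⟩| = 6, so |H| is a multiple of lcm(6, 6) = 6 and divides |G| = 12.
Closing under the operation: H = {1, 9, 11, 15, 23, 25}, so |H| = 6.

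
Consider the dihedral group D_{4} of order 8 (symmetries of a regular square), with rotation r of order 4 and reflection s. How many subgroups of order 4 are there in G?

3

|G| = 8 and 4 | 8, so subgroups of order 4 are possible by Lagrange.
The subgroups of order 4 are: {e, r, r^2, r^3}; {e, r^2, s, r^2s}; {e, r^2, rs, r^3s}.
So G has 3 subgroups of order 4.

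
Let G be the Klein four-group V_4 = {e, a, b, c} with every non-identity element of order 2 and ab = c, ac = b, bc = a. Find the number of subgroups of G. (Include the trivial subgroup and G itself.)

|G| = 4, so by Lagrange every subgroup order divides 4. Divisors: 1, 2, 4.
Subgroups by order — order 1: 1; order 2: 3; order 4: 1.
Total: 1 + 3 + 1 = 5.

5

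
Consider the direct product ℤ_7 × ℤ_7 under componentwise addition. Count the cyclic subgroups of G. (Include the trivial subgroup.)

Group the elements of G by the cyclic subgroup they generate; each cyclic subgroup of order d accounts for φ(d) elements.
Cyclic subgroups by order — order 1: 1; order 7: 8.
Total: 9.

9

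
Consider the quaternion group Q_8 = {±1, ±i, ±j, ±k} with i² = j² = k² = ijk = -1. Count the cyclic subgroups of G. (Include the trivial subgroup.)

5

A cyclic subgroup of order d is generated by each of its φ(d) elements of order d, so the cyclic subgroups of order d number (#elements of order d)/φ(d).
Cyclic subgroups by order — order 1: 1; order 2: 1; order 4: 3.
Total: 5.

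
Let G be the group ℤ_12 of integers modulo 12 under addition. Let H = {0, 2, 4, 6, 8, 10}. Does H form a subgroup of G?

Yes

|H| = 6 divides |G| = 12, consistent with Lagrange.
H contains the identity, every element's inverse is in H, and H is closed under +: it is a subgroup.
In fact H = ⟨2⟩.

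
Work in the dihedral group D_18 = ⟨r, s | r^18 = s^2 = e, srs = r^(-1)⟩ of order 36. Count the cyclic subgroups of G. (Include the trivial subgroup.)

24

Group the elements of G by the cyclic subgroup they generate; each cyclic subgroup of order d accounts for φ(d) elements.
Cyclic subgroups by order — order 1: 1; order 2: 19; order 3: 1; order 6: 1; order 9: 1; order 18: 1.
Total: 24.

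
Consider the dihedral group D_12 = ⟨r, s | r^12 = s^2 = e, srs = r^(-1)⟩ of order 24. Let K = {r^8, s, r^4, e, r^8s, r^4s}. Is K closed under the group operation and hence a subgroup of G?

|K| = 6 divides |G| = 24, consistent with Lagrange.
K contains the identity, every element's inverse is in K, and K is closed under ·: it is a subgroup.

Yes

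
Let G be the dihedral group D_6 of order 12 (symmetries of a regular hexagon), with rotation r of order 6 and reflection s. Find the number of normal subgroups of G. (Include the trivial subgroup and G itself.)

G has 16 subgroups. Checking conjugation-invariance by order — order 1: 1/1 normal; order 2: 1/7 normal; order 3: 1/1 normal; order 4: 0/3 normal; order 6: 3/3 normal; order 12: 1/1 normal.
Total normal subgroups: 7.

7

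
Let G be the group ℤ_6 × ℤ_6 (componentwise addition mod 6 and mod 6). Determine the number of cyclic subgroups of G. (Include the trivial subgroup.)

20

Group the elements of G by the cyclic subgroup they generate; each cyclic subgroup of order d accounts for φ(d) elements.
Cyclic subgroups by order — order 1: 1; order 2: 3; order 3: 4; order 6: 12.
Total: 20.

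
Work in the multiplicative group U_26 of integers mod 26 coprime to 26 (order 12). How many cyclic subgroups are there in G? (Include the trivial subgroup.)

6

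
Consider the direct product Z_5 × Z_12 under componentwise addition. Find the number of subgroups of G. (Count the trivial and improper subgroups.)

|G| = 60, so by Lagrange every subgroup order divides 60. Divisors: 1, 2, 3, 4, 5, 6, 10, 12, 15, 20, 30, 60.
Subgroups by order — order 1: 1; order 2: 1; order 3: 1; order 4: 1; order 5: 1; order 6: 1; order 10: 1; order 12: 1; order 15: 1; order 20: 1; order 30: 1; order 60: 1.
Total: 1 + 1 + 1 + 1 + 1 + 1 + 1 + 1 + 1 + 1 + 1 + 1 = 12.

12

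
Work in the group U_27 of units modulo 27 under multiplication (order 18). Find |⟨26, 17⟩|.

6

|⟨26⟩| = 2 and |⟨17⟩| = 6, so |H| is a multiple of lcm(2, 6) = 6 and divides |G| = 18.
Closing under the operation: H = {1, 8, 10, 17, 19, 26}, so |H| = 6.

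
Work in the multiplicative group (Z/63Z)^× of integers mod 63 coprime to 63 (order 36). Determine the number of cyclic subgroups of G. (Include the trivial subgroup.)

20

Group the elements of G by the cyclic subgroup they generate; each cyclic subgroup of order d accounts for φ(d) elements.
Cyclic subgroups by order — order 1: 1; order 2: 3; order 3: 4; order 6: 12.
Total: 20.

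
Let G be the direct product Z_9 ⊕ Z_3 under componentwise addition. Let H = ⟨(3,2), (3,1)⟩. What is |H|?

9

|⟨(3,2)⟩| = 3 and |⟨(3,1)⟩| = 3, so |H| is a multiple of lcm(3, 3) = 3 and divides |G| = 27.
Closing under the operation: H = {(0,0), (0,1), (0,2), (3,0), (3,1), (3,2), (6,0), (6,1), (6,2)}, so |H| = 9.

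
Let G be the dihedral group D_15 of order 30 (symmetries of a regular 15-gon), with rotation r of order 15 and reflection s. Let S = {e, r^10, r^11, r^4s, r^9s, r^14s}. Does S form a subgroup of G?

r^11 ∈ S but its inverse r^4 ∉ S, so S is not a subgroup.

No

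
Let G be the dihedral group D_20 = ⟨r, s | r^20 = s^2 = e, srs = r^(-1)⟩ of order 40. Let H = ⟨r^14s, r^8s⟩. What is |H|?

20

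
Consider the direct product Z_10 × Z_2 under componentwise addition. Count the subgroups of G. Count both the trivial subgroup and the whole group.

10

|G| = 20, so by Lagrange every subgroup order divides 20. Divisors: 1, 2, 4, 5, 10, 20.
Subgroups by order — order 1: 1; order 2: 3; order 4: 1; order 5: 1; order 10: 3; order 20: 1.
Total: 1 + 3 + 1 + 1 + 3 + 1 = 10.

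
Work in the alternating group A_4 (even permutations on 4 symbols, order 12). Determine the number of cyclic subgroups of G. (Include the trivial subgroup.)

Each element a generates a cyclic subgroup ⟨a⟩; distinct elements may generate the same one (a cyclic group of order d has φ(d) generators).
Cyclic subgroups by order — order 1: 1; order 2: 3; order 3: 4.
Total: 8.

8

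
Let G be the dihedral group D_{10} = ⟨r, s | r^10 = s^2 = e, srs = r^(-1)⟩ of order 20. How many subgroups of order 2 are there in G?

|G| = 20 and 2 | 20, so subgroups of order 2 are possible by Lagrange.
The subgroups of order 2 are: {e, r^2s}; {e, r^3s}; {e, r^4s}; {e, r^5}; … (11 in all).
So G has 11 subgroups of order 2.

11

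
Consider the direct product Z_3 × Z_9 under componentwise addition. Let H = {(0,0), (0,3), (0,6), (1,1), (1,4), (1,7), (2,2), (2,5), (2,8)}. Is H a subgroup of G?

|H| = 9 divides |G| = 27, consistent with Lagrange.
H contains the identity, every element's inverse is in H, and H is closed under +: it is a subgroup.
In fact H = ⟨(1,1)⟩.

Yes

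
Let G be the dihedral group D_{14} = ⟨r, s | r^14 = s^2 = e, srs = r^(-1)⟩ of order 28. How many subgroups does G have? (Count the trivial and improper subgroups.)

28

|G| = 28, so by Lagrange every subgroup order divides 28. Divisors: 1, 2, 4, 7, 14, 28.
Subgroups by order — order 1: 1; order 2: 15; order 4: 7; order 7: 1; order 14: 3; order 28: 1.
Total: 1 + 15 + 7 + 1 + 3 + 1 = 28.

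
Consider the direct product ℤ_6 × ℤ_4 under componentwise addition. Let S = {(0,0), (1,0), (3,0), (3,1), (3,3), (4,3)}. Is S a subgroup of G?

No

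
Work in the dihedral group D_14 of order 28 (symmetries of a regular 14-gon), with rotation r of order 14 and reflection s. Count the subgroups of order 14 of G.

3

|G| = 28 and 14 | 28, so subgroups of order 14 are possible by Lagrange.
The subgroups of order 14 are: {e, r, r^2, r^3, r^4, r^5, r^6, r^7, r^8, r^9, r^10, r^11, r^12, r^13}; {e, r^2, r^4, r^6, r^8, r^10, r^12, s, r^2s, r^4s, r^6s, r^8s, r^10s, r^12s}; {e, r^2, r^4, r^6, r^8, r^10, r^12, rs, r^3s, r^5s, r^7s, r^9s, r^11s, r^13s}.
So G has 3 subgroups of order 14.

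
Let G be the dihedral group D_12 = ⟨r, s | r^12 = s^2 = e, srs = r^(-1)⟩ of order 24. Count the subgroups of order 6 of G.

5

|G| = 24 and 6 | 24, so subgroups of order 6 are possible by Lagrange.
The subgroups of order 6 are: {e, r^2, r^4, r^6, r^8, r^10}; {e, r^4, r^8, r^2s, r^6s, r^10s}; {e, r^4, r^8, r^3s, r^7s, r^11s}; {e, r^4, r^8, s, r^4s, r^8s}; … (5 in all).
So G has 5 subgroups of order 6.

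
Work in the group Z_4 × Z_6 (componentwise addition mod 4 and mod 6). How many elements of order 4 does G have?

An element (a,b) has order lcm(ord(a), ord(b)); count pairs with lcm equal to 4.
Enumerating gives 4 such elements.

4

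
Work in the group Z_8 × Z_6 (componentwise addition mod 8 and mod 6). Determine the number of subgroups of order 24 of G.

3

|G| = 48 and 24 | 48, so subgroups of order 24 are possible by Lagrange.
The subgroups of order 24 are: {(0,0), (0,1), (0,2), (0,3), (0,4), (0,5), (2,0), (2,1), (2,2), (2,3), (2,4), (2,5), (4,0), (4,1), (4,2), (4,3), (4,4), (4,5), (6,0), (6,1), (6,2), (6,3), (6,4), (6,5)}; {(0,0), (0,2), (0,4), (1,0), (1,2), (1,4), (2,0), (2,2), (2,4), (3,0), (3,2), (3,4), (4,0), (4,2), (4,4), (5,0), (5,2), (5,4), (6,0), (6,2), (6,4), (7,0), (7,2), (7,4)}; {(0,0), (0,2), (0,4), (1,1), (1,3), (1,5), (2,0), (2,2), (2,4), (3,1), (3,3), (3,5), (4,0), (4,2), (4,4), (5,1), (5,3), (5,5), (6,0), (6,2), (6,4), (7,1), (7,3), (7,5)}.
So G has 3 subgroups of order 24.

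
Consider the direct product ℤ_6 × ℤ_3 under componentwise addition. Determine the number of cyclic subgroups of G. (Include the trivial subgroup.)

10

Each element a generates a cyclic subgroup ⟨a⟩; distinct elements may generate the same one (a cyclic group of order d has φ(d) generators).
Cyclic subgroups by order — order 1: 1; order 2: 1; order 3: 4; order 6: 4.
Total: 10.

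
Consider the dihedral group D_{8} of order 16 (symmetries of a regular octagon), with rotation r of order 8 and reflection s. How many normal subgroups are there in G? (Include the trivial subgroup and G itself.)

7

G has 19 subgroups. Checking conjugation-invariance by order — order 1: 1/1 normal; order 2: 1/9 normal; order 4: 1/5 normal; order 8: 3/3 normal; order 16: 1/1 normal.
Total normal subgroups: 7.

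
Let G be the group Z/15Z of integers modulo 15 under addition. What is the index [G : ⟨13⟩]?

1

|⟨13⟩| = 15 and |G| = 15.
By Lagrange, [G : H] = |G|/|H| = 15/15 = 1.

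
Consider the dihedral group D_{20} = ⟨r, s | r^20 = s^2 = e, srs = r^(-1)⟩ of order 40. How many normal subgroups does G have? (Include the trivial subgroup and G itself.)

G has 48 subgroups. Checking conjugation-invariance by order — order 1: 1/1 normal; order 2: 1/21 normal; order 4: 1/11 normal; order 5: 1/1 normal; order 8: 0/5 normal; order 10: 1/5 normal; order 20: 3/3 normal; order 40: 1/1 normal.
Total normal subgroups: 9.

9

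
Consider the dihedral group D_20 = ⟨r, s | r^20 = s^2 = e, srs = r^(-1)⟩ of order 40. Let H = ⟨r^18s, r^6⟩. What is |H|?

20

|⟨r^18s⟩| = 2 and |⟨r^6⟩| = 10, so |H| is a multiple of lcm(2, 10) = 10 and divides |G| = 40.
Closing under the operation: H = {e, r^2, r^4, r^6, r^8, r^10, r^12, r^14, r^16, r^18, s, r^2s, r^4s, r^6s, r^8s, r^10s, r^12s, r^14s, r^16s, r^18s}, so |H| = 20.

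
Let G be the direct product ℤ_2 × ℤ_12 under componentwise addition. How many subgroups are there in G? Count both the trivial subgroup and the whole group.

|G| = 24, so by Lagrange every subgroup order divides 24. Divisors: 1, 2, 3, 4, 6, 8, 12, 24.
Subgroups by order — order 1: 1; order 2: 3; order 3: 1; order 4: 3; order 6: 3; order 8: 1; order 12: 3; order 24: 1.
Total: 1 + 3 + 1 + 3 + 3 + 1 + 3 + 1 = 16.

16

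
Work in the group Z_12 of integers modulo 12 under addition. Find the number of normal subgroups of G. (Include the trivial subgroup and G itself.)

6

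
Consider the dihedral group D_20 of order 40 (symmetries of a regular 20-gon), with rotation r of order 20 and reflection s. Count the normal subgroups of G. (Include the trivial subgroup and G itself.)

9

G has 48 subgroups. Checking conjugation-invariance by order — order 1: 1/1 normal; order 2: 1/21 normal; order 4: 1/11 normal; order 5: 1/1 normal; order 8: 0/5 normal; order 10: 1/5 normal; order 20: 3/3 normal; order 40: 1/1 normal.
Total normal subgroups: 9.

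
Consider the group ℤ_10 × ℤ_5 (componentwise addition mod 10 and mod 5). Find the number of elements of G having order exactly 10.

An element (a,b) has order lcm(ord(a), ord(b)); count pairs with lcm equal to 10.
Enumerating gives 24 such elements.

24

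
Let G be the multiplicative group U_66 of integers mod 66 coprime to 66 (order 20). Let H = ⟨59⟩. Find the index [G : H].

2

|⟨59⟩| = 10 and |G| = 20.
By Lagrange, [G : H] = |G|/|H| = 20/10 = 2.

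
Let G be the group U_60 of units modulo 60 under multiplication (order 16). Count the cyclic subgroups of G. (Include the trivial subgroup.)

12

A cyclic subgroup of order d is generated by each of its φ(d) elements of order d, so the cyclic subgroups of order d number (#elements of order d)/φ(d).
Cyclic subgroups by order — order 1: 1; order 2: 7; order 4: 4.
Total: 12.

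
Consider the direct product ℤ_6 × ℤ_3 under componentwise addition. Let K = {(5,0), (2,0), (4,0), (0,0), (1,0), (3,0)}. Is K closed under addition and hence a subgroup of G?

|K| = 6 divides |G| = 18, consistent with Lagrange.
K contains the identity, every element's inverse is in K, and K is closed under +: it is a subgroup.
In fact K = ⟨(5,0)⟩.

Yes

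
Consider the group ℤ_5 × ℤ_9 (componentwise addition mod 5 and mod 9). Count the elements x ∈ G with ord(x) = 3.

2

An element (a,b) has order lcm(ord(a), ord(b)); count pairs with lcm equal to 3.
Enumerating gives 2 such elements.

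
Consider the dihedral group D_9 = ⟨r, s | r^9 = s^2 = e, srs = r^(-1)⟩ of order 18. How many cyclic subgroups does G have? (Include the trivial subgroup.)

Each element a generates a cyclic subgroup ⟨a⟩; distinct elements may generate the same one (a cyclic group of order d has φ(d) generators).
Cyclic subgroups by order — order 1: 1; order 2: 9; order 3: 1; order 9: 1.
Total: 12.

12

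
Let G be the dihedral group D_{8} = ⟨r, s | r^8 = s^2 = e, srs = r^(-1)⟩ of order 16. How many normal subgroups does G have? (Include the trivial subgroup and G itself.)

G has 19 subgroups. Checking conjugation-invariance by order — order 1: 1/1 normal; order 2: 1/9 normal; order 4: 1/5 normal; order 8: 3/3 normal; order 16: 1/1 normal.
Total normal subgroups: 7.

7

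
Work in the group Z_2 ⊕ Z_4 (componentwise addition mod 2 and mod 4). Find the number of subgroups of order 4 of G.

|G| = 8 and 4 | 8, so subgroups of order 4 are possible by Lagrange.
The subgroups of order 4 are: {(0,0), (0,1), (0,2), (0,3)}; {(0,0), (0,2), (1,0), (1,2)}; {(0,0), (0,2), (1,1), (1,3)}.
So G has 3 subgroups of order 4.

3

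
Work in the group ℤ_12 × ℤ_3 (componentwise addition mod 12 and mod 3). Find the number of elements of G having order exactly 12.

16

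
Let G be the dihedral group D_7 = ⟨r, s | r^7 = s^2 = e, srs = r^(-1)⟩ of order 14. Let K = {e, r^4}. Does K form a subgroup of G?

No

r^4 ∈ K but its inverse r^3 ∉ K, so K is not a subgroup.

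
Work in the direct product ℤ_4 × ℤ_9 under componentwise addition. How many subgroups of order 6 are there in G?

|G| = 36 and 6 | 36, so subgroups of order 6 are possible by Lagrange.
The subgroups of order 6 are: {(0,0), (0,3), (0,6), (2,0), (2,3), (2,6)}.
So G has 1 subgroup of order 6.

1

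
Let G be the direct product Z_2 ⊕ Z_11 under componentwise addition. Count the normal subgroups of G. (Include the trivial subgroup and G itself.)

G is abelian, so every subgroup is normal.
G has 4 subgroups in total, hence 4 normal subgroups.

4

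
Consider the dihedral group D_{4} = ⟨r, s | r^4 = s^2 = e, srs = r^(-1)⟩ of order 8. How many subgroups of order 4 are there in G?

3

|G| = 8 and 4 | 8, so subgroups of order 4 are possible by Lagrange.
The subgroups of order 4 are: {e, r, r^2, r^3}; {e, r^2, s, r^2s}; {e, r^2, rs, r^3s}.
So G has 3 subgroups of order 4.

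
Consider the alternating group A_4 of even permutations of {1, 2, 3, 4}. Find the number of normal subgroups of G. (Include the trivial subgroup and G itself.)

3

G has 10 subgroups. Checking conjugation-invariance by order — order 1: 1/1 normal; order 2: 0/3 normal; order 3: 0/4 normal; order 4: 1/1 normal; order 12: 1/1 normal.
Total normal subgroups: 3.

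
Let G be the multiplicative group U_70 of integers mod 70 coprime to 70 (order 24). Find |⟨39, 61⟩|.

12

|⟨39⟩| = 6 and |⟨61⟩| = 6, so |H| is a multiple of lcm(6, 6) = 6 and divides |G| = 24.
Closing under the operation: H = {1, 9, 11, 19, 29, 31, 39, 41, 51, 59, 61, 69}, so |H| = 12.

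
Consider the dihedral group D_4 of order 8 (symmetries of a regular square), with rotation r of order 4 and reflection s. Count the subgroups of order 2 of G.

|G| = 8 and 2 | 8, so subgroups of order 2 are possible by Lagrange.
The subgroups of order 2 are: {e, r^2}; {e, r^2s}; {e, r^3s}; {e, rs}; … (5 in all).
So G has 5 subgroups of order 2.

5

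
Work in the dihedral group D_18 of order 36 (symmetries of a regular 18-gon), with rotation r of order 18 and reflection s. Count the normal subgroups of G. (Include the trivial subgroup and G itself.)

G has 45 subgroups. Checking conjugation-invariance by order — order 1: 1/1 normal; order 2: 1/19 normal; order 3: 1/1 normal; order 4: 0/9 normal; order 6: 1/7 normal; order 9: 1/1 normal; order 12: 0/3 normal; order 18: 3/3 normal; order 36: 1/1 normal.
Total normal subgroups: 9.

9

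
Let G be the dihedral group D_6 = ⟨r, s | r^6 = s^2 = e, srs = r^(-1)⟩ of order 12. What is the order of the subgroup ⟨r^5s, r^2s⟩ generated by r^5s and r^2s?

|⟨r^5s⟩| = 2 and |⟨r^2s⟩| = 2, so |H| is a multiple of lcm(2, 2) = 2 and divides |G| = 12.
Closing under the operation: H = {e, r^3, r^2s, r^5s}, so |H| = 4.

4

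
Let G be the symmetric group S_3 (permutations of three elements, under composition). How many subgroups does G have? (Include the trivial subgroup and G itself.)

6

|G| = 6, so by Lagrange every subgroup order divides 6. Divisors: 1, 2, 3, 6.
Subgroups by order — order 1: 1; order 2: 3; order 3: 1; order 6: 1.
Total: 1 + 3 + 1 + 1 = 6.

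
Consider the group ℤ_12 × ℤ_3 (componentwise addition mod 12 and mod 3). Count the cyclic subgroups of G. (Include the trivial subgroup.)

15

A cyclic subgroup of order d is generated by each of its φ(d) elements of order d, so the cyclic subgroups of order d number (#elements of order d)/φ(d).
Cyclic subgroups by order — order 1: 1; order 2: 1; order 3: 4; order 4: 1; order 6: 4; order 12: 4.
Total: 15.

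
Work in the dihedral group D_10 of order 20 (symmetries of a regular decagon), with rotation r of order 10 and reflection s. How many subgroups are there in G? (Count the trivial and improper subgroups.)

|G| = 20, so by Lagrange every subgroup order divides 20. Divisors: 1, 2, 4, 5, 10, 20.
Subgroups by order — order 1: 1; order 2: 11; order 4: 5; order 5: 1; order 10: 3; order 20: 1.
Total: 1 + 11 + 5 + 1 + 3 + 1 = 22.

22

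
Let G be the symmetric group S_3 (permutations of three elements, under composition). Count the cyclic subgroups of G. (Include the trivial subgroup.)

5

A cyclic subgroup of order d is generated by each of its φ(d) elements of order d, so the cyclic subgroups of order d number (#elements of order d)/φ(d).
Cyclic subgroups by order — order 1: 1; order 2: 3; order 3: 1.
Total: 5.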